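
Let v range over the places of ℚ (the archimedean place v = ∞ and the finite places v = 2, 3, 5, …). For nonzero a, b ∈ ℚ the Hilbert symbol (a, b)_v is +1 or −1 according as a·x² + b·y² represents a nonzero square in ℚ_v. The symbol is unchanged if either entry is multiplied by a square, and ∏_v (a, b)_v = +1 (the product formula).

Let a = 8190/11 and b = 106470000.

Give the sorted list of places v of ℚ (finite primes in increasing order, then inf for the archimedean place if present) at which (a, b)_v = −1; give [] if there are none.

(a, b) ≡ (10010, 7) mod (ℚ^×)²; places V = {2, 3, 5, 7, 11, 13, ∞}.
(a,b)_∞: sgn(10010)=+, sgn(7)=+, so +1.
(a,b)_13: α=1, u≡10; β=2, v≡7 (mod 13); (10|13)=+1, (7|13)=-1; sign (−1)^0·+1^2·-1^1 = -1.
(a,b)_2: α=1, β=4; u≡5, v≡7 (mod 8); ε(u)ε(v)=0·1, αω(v)=1·0, βω(u)=4·1; sum ≡ 0  ⇒  +1.
(a,b)_7: α=1, u≡2; β=1, v≡1 (mod 7); (2|7)=+1, (1|7)=+1; sign (−1)^1·+1^1·+1^1 = -1.
(a,b)_11: α=-1, u≡6; β=0, v≡10 (mod 11); (6|11)=-1, (10|11)=-1; sign (−1)^0·-1^0·-1^-1 = -1.
(a,b)_5: α=1, u≡3; β=4, v≡2 (mod 5); (3|5)=-1, (2|5)=-1; sign (−1)^0·-1^4·-1^1 = -1.
(a,b)_3: α=2, u≡2; β=2, v≡1 (mod 3); (2|3)=-1, (1|3)=+1; sign (−1)^0·-1^2·+1^2 = +1.
|Ram(10010, 7)| = 4, even; anisotropic at {5, 7, 11, 13}.

[5, 7, 11, 13]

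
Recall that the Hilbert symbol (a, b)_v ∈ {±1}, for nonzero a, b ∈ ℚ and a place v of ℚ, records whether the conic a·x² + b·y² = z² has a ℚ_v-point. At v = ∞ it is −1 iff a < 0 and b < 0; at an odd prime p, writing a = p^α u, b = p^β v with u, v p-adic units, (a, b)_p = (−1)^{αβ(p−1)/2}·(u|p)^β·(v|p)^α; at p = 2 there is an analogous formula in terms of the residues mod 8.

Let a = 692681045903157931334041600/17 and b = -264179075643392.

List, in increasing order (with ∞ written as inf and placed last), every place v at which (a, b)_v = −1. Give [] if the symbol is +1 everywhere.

Mod squares: a ≡ 131138, b ≡ -17342. Check v ∈ {∞, 2, 5, 7, 13, 17, 19, 23, 29}.
v=13: a=13^2·(≡7), b=13^1·(≡7) mod 13; (7|13)=-1, (7|13)=-1; (−1)^{2·1·6}·(-1)^1·(-1)^2 = -1.
v=∞: 131138 > 0 and -17342 < 0  ⇒  (a,b)_∞ = +1.
v=5: a=5^2·(≡2), b=5^0·(≡3) mod 5; (2|5)=-1, (3|5)=-1; (−1)^{2·0·2}·(-1)^0·(-1)^2 = +1.
v=7: a=7^5·(≡2), b=7^2·(≡4) mod 7; (2|7)=+1, (4|7)=+1; (−1)^{5·2·3}·(+1)^2·(+1)^5 = +1.
v=19: a=19^3·(≡7), b=19^2·(≡1) mod 19; (7|19)=+1, (1|19)=+1; (−1)^{3·2·9}·(+1)^2·(+1)^3 = +1.
v=23: a=23^2·(≡5), b=23^1·(≡19) mod 23; (5|23)=-1, (19|23)=-1; (−1)^{2·1·11}·(-1)^1·(-1)^2 = -1.
v=17: a=17^-1·(≡1), b=17^0·(≡2) mod 17; (1|17)=+1, (2|17)=+1; (−1)^{-1·0·8}·(+1)^0·(+1)^-1 = +1.
v=29: a=29^5·(≡12), b=29^3·(≡17) mod 29; (12|29)=-1, (17|29)=-1; (−1)^{5·3·14}·(-1)^3·(-1)^5 = +1.
v=2: v_2(a)=17, v_2(b)=11; units ≡ 1, 1 (mod 8); ε·ε+αω+βω = 0·0+17·0+11·0 ≡ 0  ⇒  (a,b)_2 = +1.
(131138, -17342 / ℚ) ramifies at {13, 23}: a division algebra.

[13, 23]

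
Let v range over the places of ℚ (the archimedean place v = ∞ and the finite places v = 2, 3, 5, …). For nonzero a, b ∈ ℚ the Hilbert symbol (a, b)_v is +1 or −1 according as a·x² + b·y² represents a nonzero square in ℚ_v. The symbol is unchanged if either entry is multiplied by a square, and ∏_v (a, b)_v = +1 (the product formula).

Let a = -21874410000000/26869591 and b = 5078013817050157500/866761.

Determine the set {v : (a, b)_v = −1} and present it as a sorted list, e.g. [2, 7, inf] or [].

[3, 5]

(a, b) ≡ (-310, 87) mod (ℚ^×)²; places V = {2, 3, 5, 7, 11, 17, 19, 29, 31, ∞}.
(a,b)_7: α=-4, u≡6; β=-4, v≡5 (mod 7); (6|7)=-1, (5|7)=-1; sign (−1)^0·-1^-4·-1^-4 = +1.
(a,b)_17: α=2, u≡16; β=2, v≡13 (mod 17); (16|17)=+1, (13|17)=+1; sign (−1)^0·+1^2·+1^2 = +1.
(a,b)_5: α=7, u≡2; β=4, v≡2 (mod 5); (2|5)=-1, (2|5)=-1; sign (−1)^0·-1^4·-1^7 = -1.
(a,b)_3: α=2, u≡2; β=9, v≡2 (mod 3); (2|3)=-1, (2|3)=-1; sign (−1)^0·-1^9·-1^2 = -1.
(a,b)_∞: sgn(-310)=−, sgn(87)=+, so +1.
(a,b)_31: α=-1, u≡23; β=0, v≡1 (mod 31); (23|31)=-1, (1|31)=+1; sign (−1)^0·-1^0·+1^-1 = +1.
(a,b)_2: α=7, β=2; u≡5, v≡7 (mod 8); ε(u)ε(v)=0·1, αω(v)=7·0, βω(u)=2·1; sum ≡ 0  ⇒  +1.
(a,b)_29: α=2, u≡23; β=3, v≡27 (mod 29); (23|29)=+1, (27|29)=-1; sign (−1)^0·+1^3·-1^2 = +1.
(a,b)_19: α=-2, u≡14; β=-2, v≡9 (mod 19); (14|19)=-1, (9|19)=+1; sign (−1)^0·-1^-2·+1^-2 = +1.
(a,b)_11: α=0, u≡3; β=4, v≡10 (mod 11); (3|11)=+1, (10|11)=-1; sign (−1)^0·+1^4·-1^0 = +1.
Ram(-310, 87) = {3, 5}; no ℚ_3-point on the conic.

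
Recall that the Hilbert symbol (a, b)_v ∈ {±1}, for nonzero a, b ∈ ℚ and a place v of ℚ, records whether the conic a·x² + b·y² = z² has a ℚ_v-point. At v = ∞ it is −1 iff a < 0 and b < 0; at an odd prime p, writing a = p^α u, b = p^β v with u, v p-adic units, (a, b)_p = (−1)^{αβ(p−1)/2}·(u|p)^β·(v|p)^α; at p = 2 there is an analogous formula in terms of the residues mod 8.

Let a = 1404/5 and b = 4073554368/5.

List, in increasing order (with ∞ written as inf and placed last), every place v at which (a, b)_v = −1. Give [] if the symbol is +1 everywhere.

[2, 5, 13, 29]

Mod squares: a ≡ 195, b ≡ 209235. Check v ∈ {∞, 2, 3, 5, 13, 29, 37}.
v=2: v_2(a)=2, v_2(b)=6; units ≡ 3, 3 (mod 8); ε·ε+αω+βω = 1·1+2·1+6·1 ≡ 1  ⇒  (a,b)_2 = -1.
v=∞: 195 > 0 and 209235 > 0  ⇒  (a,b)_∞ = +1.
v=37: a=37^0·(≡7), b=37^1·(≡17) mod 37; (7|37)=+1, (17|37)=-1; (−1)^{0·1·18}·(+1)^1·(-1)^0 = +1.
v=3: a=3^3·(≡2), b=3^3·(≡1) mod 3; (2|3)=-1, (1|3)=+1; (−1)^{3·3·1}·(-1)^3·(+1)^3 = +1.
v=5: a=5^-1·(≡4), b=5^-1·(≡3) mod 5; (4|5)=+1, (3|5)=-1; (−1)^{-1·-1·2}·(+1)^-1·(-1)^-1 = -1.
v=29: a=29^0·(≡14), b=29^1·(≡1) mod 29; (14|29)=-1, (1|29)=+1; (−1)^{0·1·14}·(-1)^1·(+1)^0 = -1.
v=13: a=13^1·(≡6), b=13^3·(≡9) mod 13; (6|13)=-1, (9|13)=+1; (−1)^{1·3·6}·(-1)^3·(+1)^1 = -1.
(195, 209235 / ℚ) ramifies at {2, 5, 13, 29}: a division algebra.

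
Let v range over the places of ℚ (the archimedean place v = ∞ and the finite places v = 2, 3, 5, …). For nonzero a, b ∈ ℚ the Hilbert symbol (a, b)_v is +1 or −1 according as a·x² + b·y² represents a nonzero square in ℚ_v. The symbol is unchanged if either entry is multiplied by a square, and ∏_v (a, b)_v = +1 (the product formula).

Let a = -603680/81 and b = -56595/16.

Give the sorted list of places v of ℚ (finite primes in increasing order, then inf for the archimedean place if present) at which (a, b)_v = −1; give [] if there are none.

[2, inf]

Mod squares: a ≡ -770, b ≡ -1155. Check v ∈ {∞, 2, 3, 5, 7, 11}.
v=3: a=3^-4·(≡1), b=3^1·(≡2) mod 3; (1|3)=+1, (2|3)=-1; (−1)^{-4·1·1}·(+1)^1·(-1)^-4 = +1.
v=2: v_2(a)=5, v_2(b)=-4; units ≡ 7, 5 (mod 8); ε·ε+αω+βω = 1·0+5·1+-4·0 ≡ 1  ⇒  (a,b)_2 = -1.
v=∞: -770 < 0 and -1155 < 0  ⇒  (a,b)_∞ = -1.
v=5: a=5^1·(≡4), b=5^1·(≡1) mod 5; (4|5)=+1, (1|5)=+1; (−1)^{1·1·2}·(+1)^1·(+1)^1 = +1.
v=7: a=7^3·(≡1), b=7^3·(≡5) mod 7; (1|7)=+1, (5|7)=-1; (−1)^{3·3·3}·(+1)^3·(-1)^3 = +1.
v=11: a=11^1·(≡8), b=11^1·(≡5) mod 11; (8|11)=-1, (5|11)=+1; (−1)^{1·1·5}·(-1)^1·(+1)^1 = +1.
|Ram(-770, -1155)| = 2, even; anisotropic at {2, ∞}.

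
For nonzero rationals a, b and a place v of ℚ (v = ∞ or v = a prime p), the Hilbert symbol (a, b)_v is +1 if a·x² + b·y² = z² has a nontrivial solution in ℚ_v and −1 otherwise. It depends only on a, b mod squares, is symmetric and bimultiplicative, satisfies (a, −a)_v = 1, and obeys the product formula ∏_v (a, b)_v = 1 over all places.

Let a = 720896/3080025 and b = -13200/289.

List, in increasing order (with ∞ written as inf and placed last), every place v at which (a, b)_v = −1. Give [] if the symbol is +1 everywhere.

[2, 3]

(a, b) ≡ (11, -33) mod (ℚ^×)²; places V = {2, 3, 5, 11, 13, 17, ∞}.
(a,b)_3: α=-6, u≡2; β=1, v≡1 (mod 3); (2|3)=-1, (1|3)=+1; sign (−1)^0·-1^1·+1^-6 = -1.
(a,b)_5: α=-2, u≡1; β=2, v≡3 (mod 5); (1|5)=+1, (3|5)=-1; sign (−1)^0·+1^2·-1^-2 = +1.
(a,b)_2: α=16, β=4; u≡3, v≡7 (mod 8); ε(u)ε(v)=1·1, αω(v)=16·0, βω(u)=4·1; sum ≡ 1  ⇒  -1.
(a,b)_∞: sgn(11)=+, sgn(-33)=−, so +1.
(a,b)_11: α=1, u≡3; β=1, v≡7 (mod 11); (3|11)=+1, (7|11)=-1; sign (−1)^1·+1^1·-1^1 = +1.
(a,b)_17: α=0, u≡6; β=-2, v≡9 (mod 17); (6|17)=-1, (9|17)=+1; sign (−1)^0·-1^-2·+1^0 = +1.
(a,b)_13: α=-2, u≡6; β=0, v≡7 (mod 13); (6|13)=-1, (7|13)=-1; sign (−1)^0·-1^0·-1^-2 = +1.
(11, -33 / ℚ) ramifies at {2, 3}: a division algebra.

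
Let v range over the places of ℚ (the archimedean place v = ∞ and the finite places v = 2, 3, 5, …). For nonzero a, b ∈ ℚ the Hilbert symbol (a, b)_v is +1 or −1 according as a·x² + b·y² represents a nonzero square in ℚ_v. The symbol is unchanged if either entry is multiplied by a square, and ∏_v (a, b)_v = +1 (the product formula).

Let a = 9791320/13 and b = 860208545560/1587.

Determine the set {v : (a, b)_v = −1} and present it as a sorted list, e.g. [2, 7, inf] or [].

Mod squares: a ≡ 910, b ≡ 5960370. Check v ∈ {∞, 2, 3, 5, 7, 11, 13, 17, 23, 29, 31, 47}.
v=47: a=47^0·(≡36), b=47^2·(≡17) mod 47; (36|47)=+1, (17|47)=+1; (−1)^{0·2·23}·(+1)^2·(+1)^0 = +1.
v=2: v_2(a)=3, v_2(b)=3; units ≡ 7, 1 (mod 8); ε·ε+αω+βω = 1·0+3·0+3·0 ≡ 0  ⇒  (a,b)_2 = +1.
v=31: a=31^0·(≡12), b=31^1·(≡8) mod 31; (12|31)=-1, (8|31)=+1; (−1)^{0·1·15}·(-1)^1·(+1)^0 = -1.
v=29: a=29^0·(≡15), b=29^1·(≡9) mod 29; (15|29)=-1, (9|29)=+1; (−1)^{0·1·14}·(-1)^1·(+1)^0 = -1.
v=23: a=23^0·(≡1), b=23^-2·(≡16) mod 23; (1|23)=+1, (16|23)=+1; (−1)^{0·-2·11}·(+1)^-2·(+1)^0 = +1.
v=7: a=7^1·(≡1), b=7^2·(≡6) mod 7; (1|7)=+1, (6|7)=-1; (−1)^{1·2·3}·(+1)^2·(-1)^1 = -1.
v=3: a=3^0·(≡1), b=3^-1·(≡1) mod 3; (1|3)=+1, (1|3)=+1; (−1)^{0·-1·1}·(+1)^-1·(+1)^0 = +1.
v=∞: 910 > 0 and 5960370 > 0  ⇒  (a,b)_∞ = +1.
v=13: a=13^-1·(≡6), b=13^1·(≡11) mod 13; (6|13)=-1, (11|13)=-1; (−1)^{-1·1·6}·(-1)^1·(-1)^-1 = +1.
v=5: a=5^1·(≡3), b=5^1·(≡1) mod 5; (3|5)=-1, (1|5)=+1; (−1)^{1·1·2}·(-1)^1·(+1)^1 = -1.
v=17: a=17^2·(≡13), b=17^1·(≡16) mod 17; (13|17)=+1, (16|17)=+1; (−1)^{2·1·8}·(+1)^1·(+1)^2 = +1.
v=11: a=11^2·(≡2), b=11^0·(≡4) mod 11; (2|11)=-1, (4|11)=+1; (−1)^{2·0·5}·(-1)^0·(+1)^2 = +1.
Ram(910, 5960370) = {5, 7, 29, 31}; no ℚ_5-point on the conic.

[5, 7, 29, 31]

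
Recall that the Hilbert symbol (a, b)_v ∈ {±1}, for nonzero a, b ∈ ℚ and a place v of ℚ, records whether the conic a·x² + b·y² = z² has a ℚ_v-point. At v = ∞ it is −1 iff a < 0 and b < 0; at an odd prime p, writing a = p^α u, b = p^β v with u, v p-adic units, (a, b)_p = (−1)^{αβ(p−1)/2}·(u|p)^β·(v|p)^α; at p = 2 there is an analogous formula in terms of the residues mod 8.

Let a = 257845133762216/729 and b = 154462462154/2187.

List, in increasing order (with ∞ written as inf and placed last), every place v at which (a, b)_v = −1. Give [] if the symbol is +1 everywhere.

[2, 3]

(a, b) ≡ (26, 78) mod (ℚ^×)²; places V = {2, 3, 7, 11, 13, ∞}.
(a,b)_7: α=2, u≡6; β=4, v≡2 (mod 7); (6|7)=-1, (2|7)=+1; sign (−1)^0·-1^4·+1^2 = +1.
(a,b)_13: α=5, u≡11; β=3, v≡5 (mod 13); (11|13)=-1, (5|13)=-1; sign (−1)^0·-1^3·-1^5 = +1.
(a,b)_3: α=-6, u≡2; β=-7, v≡2 (mod 3); (2|3)=-1, (2|3)=-1; sign (−1)^0·-1^-7·-1^-6 = -1.
(a,b)_∞: sgn(26)=+, sgn(78)=+, so +1.
(a,b)_2: α=3, β=1; u≡5, v≡7 (mod 8); ε(u)ε(v)=0·1, αω(v)=3·0, βω(u)=1·1; sum ≡ 1  ⇒  -1.
(a,b)_11: α=6, u≡5; β=4, v≡9 (mod 11); (5|11)=+1, (9|11)=+1; sign (−1)^0·+1^4·+1^6 = +1.
(26, 78 / ℚ) ramifies at {2, 3}: a division algebra.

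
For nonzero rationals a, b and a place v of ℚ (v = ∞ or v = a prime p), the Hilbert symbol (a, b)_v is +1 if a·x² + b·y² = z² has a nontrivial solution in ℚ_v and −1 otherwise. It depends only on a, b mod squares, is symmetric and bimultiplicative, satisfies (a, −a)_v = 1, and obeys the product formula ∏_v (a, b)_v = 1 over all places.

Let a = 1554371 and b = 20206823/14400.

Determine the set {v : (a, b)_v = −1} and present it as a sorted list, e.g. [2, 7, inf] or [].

(a, b) ≡ (1554371, 119567) mod (ℚ^×)²; places V = {2, 3, 5, 7, 13, 19, 29, 31, ∞}.
(a,b)_∞: sgn(1554371)=+, sgn(119567)=+, so +1.
(a,b)_13: α=1, u≡6; β=2, v≡5 (mod 13); (6|13)=-1, (5|13)=-1; sign (−1)^0·-1^2·-1^1 = -1.
(a,b)_3: α=0, u≡2; β=-2, v≡2 (mod 3); (2|3)=-1, (2|3)=-1; sign (−1)^0·-1^-2·-1^0 = +1.
(a,b)_31: α=1, u≡14; β=1, v≡23 (mod 31); (14|31)=+1, (23|31)=-1; sign (−1)^1·+1^1·-1^1 = +1.
(a,b)_2: α=0, β=-6; u≡3, v≡7 (mod 8); ε(u)ε(v)=1·1, αω(v)=0·0, βω(u)=-6·1; sum ≡ 1  ⇒  -1.
(a,b)_5: α=0, u≡1; β=-2, v≡3 (mod 5); (1|5)=+1, (3|5)=-1; sign (−1)^0·+1^-2·-1^0 = +1.
(a,b)_19: α=1, u≡14; β=1, v≡4 (mod 19); (14|19)=-1, (4|19)=+1; sign (−1)^1·-1^1·+1^1 = +1.
(a,b)_7: α=1, u≡6; β=1, v≡1 (mod 7); (6|7)=-1, (1|7)=+1; sign (−1)^1·-1^1·+1^1 = +1.
(a,b)_29: α=1, u≡7; β=1, v≡22 (mod 29); (7|29)=+1, (22|29)=+1; sign (−1)^0·+1^1·+1^1 = +1.
Ram(1554371, 119567) = {2, 13}; no ℚ_2-point on the conic.

[2, 13]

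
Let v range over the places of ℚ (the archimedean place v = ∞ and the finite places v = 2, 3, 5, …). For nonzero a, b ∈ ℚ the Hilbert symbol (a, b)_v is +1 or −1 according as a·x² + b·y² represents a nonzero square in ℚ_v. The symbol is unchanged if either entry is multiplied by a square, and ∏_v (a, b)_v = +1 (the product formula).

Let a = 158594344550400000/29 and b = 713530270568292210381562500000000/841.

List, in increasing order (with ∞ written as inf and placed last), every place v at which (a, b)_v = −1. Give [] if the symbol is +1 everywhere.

[5, 13, 17, 31]

(a, b) ≡ (57998985, 2145) mod (ℚ^×)²; places V = {2, 3, 5, 11, 13, 17, 23, 29, 31, ∞}.
(a,b)_3: α=1, u≡2; β=1, v≡1 (mod 3); (2|3)=-1, (1|3)=+1; sign (−1)^1·-1^1·+1^1 = +1.
(a,b)_11: α=3, u≡9; β=9, v≡7 (mod 11); (9|11)=+1, (7|11)=-1; sign (−1)^1·+1^9·-1^3 = +1.
(a,b)_2: α=20, β=8; u≡1, v≡1 (mod 8); ε(u)ε(v)=0·0, αω(v)=20·0, βω(u)=8·0; sum ≡ 0  ⇒  +1.
(a,b)_23: α=1, u≡15; β=2, v≡4 (mod 23); (15|23)=-1, (4|23)=+1; sign (−1)^0·-1^2·+1^1 = +1.
(a,b)_29: α=-1, u≡1; β=-2, v≡13 (mod 29); (1|29)=+1, (13|29)=+1; sign (−1)^0·+1^-2·+1^-1 = +1.
(a,b)_17: α=1, u≡9; β=2, v≡10 (mod 17); (9|17)=+1, (10|17)=-1; sign (−1)^0·+1^2·-1^1 = -1.
(a,b)_13: α=0, u≡7; β=3, v≡10 (mod 13); (7|13)=-1, (10|13)=+1; sign (−1)^0·-1^3·+1^0 = -1.
(a,b)_5: α=5, u≡2; β=13, v≡1 (mod 5); (2|5)=-1, (1|5)=+1; sign (−1)^0·-1^13·+1^5 = -1.
(a,b)_∞: sgn(57998985)=+, sgn(2145)=+, so +1.
(a,b)_31: α=1, u≡30; β=2, v≡11 (mod 31); (30|31)=-1, (11|31)=-1; sign (−1)^0·-1^2·-1^1 = -1.
(57998985, 2145 / ℚ) ramifies at {5, 13, 17, 31}: a division algebra.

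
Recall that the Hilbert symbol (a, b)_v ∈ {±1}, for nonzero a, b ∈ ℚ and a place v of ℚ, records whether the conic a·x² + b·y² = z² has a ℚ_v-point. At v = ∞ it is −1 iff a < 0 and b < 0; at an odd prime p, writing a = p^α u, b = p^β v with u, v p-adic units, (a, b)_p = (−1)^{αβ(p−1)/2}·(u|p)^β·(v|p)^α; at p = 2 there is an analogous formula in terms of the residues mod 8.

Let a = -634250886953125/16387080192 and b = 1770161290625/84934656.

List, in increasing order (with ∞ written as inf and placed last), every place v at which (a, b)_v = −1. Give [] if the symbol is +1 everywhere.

[5, 17]

(a, b) ≡ (-595, 65) mod (ℚ^×)²; places V = {2, 3, 5, 7, 13, 17, 23, 41, ∞}.
(a,b)_7: α=-3, u≡3; β=2, v≡1 (mod 7); (3|7)=-1, (1|7)=+1; sign (−1)^0·-1^2·+1^-3 = +1.
(a,b)_13: α=2, u≡4; β=1, v≡6 (mod 13); (4|13)=+1, (6|13)=-1; sign (−1)^0·+1^1·-1^2 = +1.
(a,b)_41: α=4, u≡39; β=2, v≡13 (mod 41); (39|41)=+1, (13|41)=-1; sign (−1)^0·+1^2·-1^4 = +1.
(a,b)_5: α=7, u≡1; β=5, v≡3 (mod 5); (1|5)=+1, (3|5)=-1; sign (−1)^0·+1^5·-1^7 = -1.
(a,b)_23: α=0, u≡4; β=2, v≡14 (mod 23); (4|23)=+1, (14|23)=-1; sign (−1)^0·+1^2·-1^0 = +1.
(a,b)_∞: sgn(-595)=−, sgn(65)=+, so +1.
(a,b)_17: α=1, u≡16; β=0, v≡7 (mod 17); (16|17)=+1, (7|17)=-1; sign (−1)^0·+1^0·-1^1 = -1.
(a,b)_2: α=-16, β=-20; u≡5, v≡1 (mod 8); ε(u)ε(v)=0·0, αω(v)=-16·0, βω(u)=-20·1; sum ≡ 0  ⇒  +1.
(a,b)_3: α=-6, u≡2; β=-4, v≡2 (mod 3); (2|3)=-1, (2|3)=-1; sign (−1)^0·-1^-4·-1^-6 = +1.
(-595, 65 / ℚ) ramifies at {5, 17}: a division algebra.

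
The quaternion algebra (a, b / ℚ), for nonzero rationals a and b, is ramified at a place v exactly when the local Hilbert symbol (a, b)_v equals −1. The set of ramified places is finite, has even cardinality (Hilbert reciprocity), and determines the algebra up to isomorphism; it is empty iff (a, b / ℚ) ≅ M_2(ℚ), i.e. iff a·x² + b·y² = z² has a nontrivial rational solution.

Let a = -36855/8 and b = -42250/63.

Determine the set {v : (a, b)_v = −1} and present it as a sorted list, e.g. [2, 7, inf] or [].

[2, 5, 13, inf]

(a, b) ≡ (-910, -70) mod (ℚ^×)²; places V = {2, 3, 5, 7, 13, ∞}.
(a,b)_5: α=1, u≡3; β=3, v≡4 (mod 5); (3|5)=-1, (4|5)=+1; sign (−1)^0·-1^3·+1^1 = -1.
(a,b)_∞: sgn(-910)=−, sgn(-70)=−, so -1.
(a,b)_3: α=4, u≡2; β=-2, v≡2 (mod 3); (2|3)=-1, (2|3)=-1; sign (−1)^0·-1^-2·-1^4 = +1.
(a,b)_13: α=1, u≡8; β=2, v≡8 (mod 13); (8|13)=-1, (8|13)=-1; sign (−1)^0·-1^2·-1^1 = -1.
(a,b)_7: α=1, u≡6; β=-1, v≡1 (mod 7); (6|7)=-1, (1|7)=+1; sign (−1)^1·-1^-1·+1^1 = +1.
(a,b)_2: α=-3, β=1; u≡1, v≡5 (mod 8); ε(u)ε(v)=0·0, αω(v)=-3·1, βω(u)=1·0; sum ≡ 1  ⇒  -1.
(-910, -70 / ℚ) ramifies at {2, 5, 13, ∞}: a division algebra.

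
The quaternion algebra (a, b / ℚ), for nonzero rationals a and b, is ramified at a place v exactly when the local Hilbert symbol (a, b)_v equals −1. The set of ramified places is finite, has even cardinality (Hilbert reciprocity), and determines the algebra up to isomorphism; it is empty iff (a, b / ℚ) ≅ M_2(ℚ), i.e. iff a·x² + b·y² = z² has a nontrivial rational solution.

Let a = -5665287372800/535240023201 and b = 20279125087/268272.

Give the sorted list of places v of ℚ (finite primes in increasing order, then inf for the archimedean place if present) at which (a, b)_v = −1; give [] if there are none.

[17, 19]

(a, b) ≡ (-17, 5681) mod (ℚ^×)²; places V = {2, 3, 5, 11, 13, 17, 19, 23, 37, 41, ∞}.
(a,b)_2: α=16, β=-4; u≡7, v≡1 (mod 8); ε(u)ε(v)=1·0, αω(v)=16·0, βω(u)=-4·0; sum ≡ 0  ⇒  +1.
(a,b)_11: α=2, u≡4; β=0, v≡3 (mod 11); (4|11)=+1, (3|11)=+1; sign (−1)^0·+1^0·+1^2 = +1.
(a,b)_41: α=2, u≡19; β=2, v≡33 (mod 41); (19|41)=-1, (33|41)=+1; sign (−1)^0·-1^2·+1^2 = +1.
(a,b)_3: α=-4, u≡1; β=-6, v≡2 (mod 3); (1|3)=+1, (2|3)=-1; sign (−1)^0·+1^-6·-1^-4 = +1.
(a,b)_∞: sgn(-17)=−, sgn(5681)=+, so +1.
(a,b)_19: α=0, u≡10; β=1, v≡3 (mod 19); (10|19)=-1, (3|19)=-1; sign (−1)^0·-1^1·-1^0 = -1.
(a,b)_37: α=-2, u≡18; β=0, v≡35 (mod 37); (18|37)=-1, (35|37)=-1; sign (−1)^0·-1^0·-1^-2 = +1.
(a,b)_13: α=-6, u≡3; β=3, v≡5 (mod 13); (3|13)=+1, (5|13)=-1; sign (−1)^0·+1^3·-1^-6 = +1.
(a,b)_17: α=1, u≡16; β=2, v≡10 (mod 17); (16|17)=+1, (10|17)=-1; sign (−1)^0·+1^2·-1^1 = -1.
(a,b)_5: α=2, u≡3; β=0, v≡1 (mod 5); (3|5)=-1, (1|5)=+1; sign (−1)^0·-1^0·+1^2 = +1.
(a,b)_23: α=0, u≡13; β=-1, v≡21 (mod 23); (13|23)=+1, (21|23)=-1; sign (−1)^0·+1^-1·-1^0 = +1.
|Ram(-17, 5681)| = 2, even; anisotropic at {17, 19}.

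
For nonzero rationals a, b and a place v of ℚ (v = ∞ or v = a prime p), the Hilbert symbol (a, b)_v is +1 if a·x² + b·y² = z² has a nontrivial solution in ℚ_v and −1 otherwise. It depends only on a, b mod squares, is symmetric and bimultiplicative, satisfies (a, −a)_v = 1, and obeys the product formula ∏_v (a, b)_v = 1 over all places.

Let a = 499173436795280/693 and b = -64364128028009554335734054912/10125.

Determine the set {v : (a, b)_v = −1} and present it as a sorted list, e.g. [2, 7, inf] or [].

(a, b) ≡ (109073965, -226765) mod (ℚ^×)²; places V = {2, 3, 5, 7, 11, 13, 19, 31, 37, ∞}.
(a,b)_19: α=5, u≡12; β=7, v≡1 (mod 19); (12|19)=-1, (1|19)=+1; sign (−1)^1·-1^7·+1^5 = +1.
(a,b)_3: α=-2, u≡1; β=-4, v≡2 (mod 3); (1|3)=+1, (2|3)=-1; sign (−1)^0·+1^-4·-1^-2 = +1.
(a,b)_2: α=4, β=14; u≡5, v≡3 (mod 8); ε(u)ε(v)=0·1, αω(v)=4·1, βω(u)=14·1; sum ≡ 0  ⇒  +1.
(a,b)_5: α=1, u≡2; β=-3, v≡3 (mod 5); (2|5)=-1, (3|5)=-1; sign (−1)^0·-1^-3·-1^1 = +1.
(a,b)_31: α=1, u≡15; β=3, v≡16 (mod 31); (15|31)=-1, (16|31)=+1; sign (−1)^1·-1^3·+1^1 = +1.
(a,b)_13: α=3, u≡3; β=4, v≡5 (mod 13); (3|13)=+1, (5|13)=-1; sign (−1)^0·+1^4·-1^3 = -1.
(a,b)_∞: sgn(109073965)=+, sgn(-226765)=−, so +1.
(a,b)_37: α=1, u≡21; β=2, v≡15 (mod 37); (21|37)=+1, (15|37)=-1; sign (−1)^0·+1^2·-1^1 = -1.
(a,b)_7: α=-1, u≡2; β=3, v≡4 (mod 7); (2|7)=+1, (4|7)=+1; sign (−1)^1·+1^3·+1^-1 = -1.
(a,b)_11: α=-1, u≡2; β=1, v≡8 (mod 11); (2|11)=-1, (8|11)=-1; sign (−1)^1·-1^1·-1^-1 = -1.
|Ram(109073965, -226765)| = 4, even; anisotropic at {7, 11, 13, 37}.

[7, 11, 13, 37]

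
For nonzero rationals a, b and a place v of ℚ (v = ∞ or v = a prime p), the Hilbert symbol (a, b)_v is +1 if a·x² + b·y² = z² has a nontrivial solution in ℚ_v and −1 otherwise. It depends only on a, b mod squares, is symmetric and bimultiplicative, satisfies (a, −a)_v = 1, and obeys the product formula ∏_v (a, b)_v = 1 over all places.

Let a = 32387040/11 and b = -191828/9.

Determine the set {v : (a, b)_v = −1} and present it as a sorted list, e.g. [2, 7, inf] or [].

[2, 5, 7, 13, 17, 31]

Mod squares: a ≡ 5610, b ≡ -47957. Check v ∈ {∞, 2, 3, 5, 7, 11, 13, 17, 31}.
v=31: a=31^0·(≡26), b=31^1·(≡22) mod 31; (26|31)=-1, (22|31)=-1; (−1)^{0·1·15}·(-1)^1·(-1)^0 = -1.
v=17: a=17^1·(≡6), b=17^1·(≡8) mod 17; (6|17)=-1, (8|17)=+1; (−1)^{1·1·8}·(-1)^1·(+1)^1 = -1.
v=7: a=7^2·(≡5), b=7^1·(≡4) mod 7; (5|7)=-1, (4|7)=+1; (−1)^{2·1·3}·(-1)^1·(+1)^2 = -1.
v=11: a=11^-1·(≡4), b=11^0·(≡5) mod 11; (4|11)=+1, (5|11)=+1; (−1)^{-1·0·5}·(+1)^0·(+1)^-1 = +1.
v=3: a=3^5·(≡1), b=3^-2·(≡1) mod 3; (1|3)=+1, (1|3)=+1; (−1)^{5·-2·1}·(+1)^-2·(+1)^5 = +1.
v=13: a=13^0·(≡8), b=13^1·(≡10) mod 13; (8|13)=-1, (10|13)=+1; (−1)^{0·1·6}·(-1)^1·(+1)^0 = -1.
v=5: a=5^1·(≡3), b=5^0·(≡3) mod 5; (3|5)=-1, (3|5)=-1; (−1)^{1·0·2}·(-1)^0·(-1)^1 = -1.
v=∞: 5610 > 0 and -47957 < 0  ⇒  (a,b)_∞ = +1.
v=2: v_2(a)=5, v_2(b)=2; units ≡ 5, 3 (mod 8); ε·ε+αω+βω = 0·1+5·1+2·1 ≡ 1  ⇒  (a,b)_2 = -1.
Ram(5610, -47957) = {2, 5, 7, 13, 17, 31}; no ℚ_2-point on the conic.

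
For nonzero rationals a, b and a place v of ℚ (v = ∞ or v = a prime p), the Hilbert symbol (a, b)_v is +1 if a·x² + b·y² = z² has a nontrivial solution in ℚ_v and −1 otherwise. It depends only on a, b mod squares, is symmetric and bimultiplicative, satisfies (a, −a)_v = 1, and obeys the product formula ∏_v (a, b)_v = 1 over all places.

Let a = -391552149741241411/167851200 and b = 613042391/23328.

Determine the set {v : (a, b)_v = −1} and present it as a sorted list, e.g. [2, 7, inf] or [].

[2, 13, 19, 29]

(a, b) ≡ (-15321657, 352222) mod (ℚ^×)²; places V = {2, 3, 5, 11, 13, 17, 19, 23, 29, 31, 59, ∞}.
(a,b)_2: α=-6, β=-5; u≡7, v≡7 (mod 8); ε(u)ε(v)=1·1, αω(v)=-6·0, βω(u)=-5·0; sum ≡ 1  ⇒  -1.
(a,b)_13: α=3, u≡12; β=1, v≡6 (mod 13); (12|13)=+1, (6|13)=-1; sign (−1)^0·+1^1·-1^3 = -1.
(a,b)_3: α=-1, u≡2; β=-6, v≡1 (mod 3); (2|3)=-1, (1|3)=+1; sign (−1)^0·-1^-6·+1^-1 = +1.
(a,b)_23: α=1, u≡16; β=1, v≡5 (mod 23); (16|23)=+1, (5|23)=-1; sign (−1)^1·+1^1·-1^1 = +1.
(a,b)_19: α=5, u≡2; β=1, v≡3 (mod 19); (2|19)=-1, (3|19)=-1; sign (−1)^1·-1^1·-1^5 = -1.
(a,b)_31: α=1, u≡13; β=1, v≡20 (mod 31); (13|31)=-1, (20|31)=+1; sign (−1)^1·-1^1·+1^1 = +1.
(a,b)_59: α=2, u≡46; β=2, v≡46 (mod 59); (46|59)=+1, (46|59)=+1; sign (−1)^0·+1^2·+1^2 = +1.
(a,b)_29: α=1, u≡27; β=0, v≡14 (mod 29); (27|29)=-1, (14|29)=-1; sign (−1)^0·-1^0·-1^1 = -1.
(a,b)_11: α=-2, u≡1; β=0, v≡2 (mod 11); (1|11)=+1, (2|11)=-1; sign (−1)^0·+1^0·-1^-2 = +1.
(a,b)_17: α=-2, u≡15; β=0, v≡9 (mod 17); (15|17)=+1, (9|17)=+1; sign (−1)^0·+1^0·+1^-2 = +1.
(a,b)_∞: sgn(-15321657)=−, sgn(352222)=+, so +1.
(a,b)_5: α=-2, u≡3; β=0, v≡2 (mod 5); (3|5)=-1, (2|5)=-1; sign (−1)^0·-1^0·-1^-2 = +1.
Ram(-15321657, 352222) = {2, 13, 19, 29}; no ℚ_2-point on the conic.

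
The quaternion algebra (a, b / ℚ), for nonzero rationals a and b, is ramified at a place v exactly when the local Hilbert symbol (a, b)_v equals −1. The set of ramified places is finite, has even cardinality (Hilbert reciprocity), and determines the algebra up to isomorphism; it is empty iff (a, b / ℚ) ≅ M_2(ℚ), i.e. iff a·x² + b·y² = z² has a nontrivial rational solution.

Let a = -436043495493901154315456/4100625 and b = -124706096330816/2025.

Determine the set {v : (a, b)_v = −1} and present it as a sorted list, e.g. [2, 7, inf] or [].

(a, b) ≡ (-11, -158249) mod (ℚ^×)²; places V = {2, 3, 5, 7, 11, 13, 17, 29, 37, 47, ∞}.
(a,b)_37: α=2, u≡25; β=1, v≡22 (mod 37); (25|37)=+1, (22|37)=-1; sign (−1)^0·+1^1·-1^2 = +1.
(a,b)_17: α=2, u≡3; β=0, v≡16 (mod 17); (3|17)=-1, (16|17)=+1; sign (−1)^0·-1^0·+1^2 = +1.
(a,b)_5: α=-4, u≡4; β=-2, v≡4 (mod 5); (4|5)=+1, (4|5)=+1; sign (−1)^0·+1^-2·+1^-4 = +1.
(a,b)_29: α=4, u≡14; β=2, v≡25 (mod 29); (14|29)=-1, (25|29)=+1; sign (−1)^0·-1^2·+1^4 = +1.
(a,b)_2: α=6, β=6; u≡5, v≡7 (mod 8); ε(u)ε(v)=0·1, αω(v)=6·0, βω(u)=6·1; sum ≡ 0  ⇒  +1.
(a,b)_13: α=2, u≡8; β=1, v≡7 (mod 13); (8|13)=-1, (7|13)=-1; sign (−1)^0·-1^1·-1^2 = -1.
(a,b)_7: α=2, u≡6; β=1, v≡6 (mod 7); (6|7)=-1, (6|7)=-1; sign (−1)^0·-1^1·-1^2 = -1.
(a,b)_3: α=-8, u≡1; β=-4, v≡1 (mod 3); (1|3)=+1, (1|3)=+1; sign (−1)^0·+1^-4·+1^-8 = +1.
(a,b)_47: α=2, u≡8; β=1, v≡25 (mod 47); (8|47)=+1, (25|47)=+1; sign (−1)^0·+1^1·+1^2 = +1.
(a,b)_∞: sgn(-11)=−, sgn(-158249)=−, so -1.
(a,b)_11: α=3, u≡8; β=4, v≡8 (mod 11); (8|11)=-1, (8|11)=-1; sign (−1)^0·-1^4·-1^3 = -1.
Ram(-11, -158249) = {7, 11, 13, ∞}; no ℚ_7-point on the conic.

[7, 11, 13, inf]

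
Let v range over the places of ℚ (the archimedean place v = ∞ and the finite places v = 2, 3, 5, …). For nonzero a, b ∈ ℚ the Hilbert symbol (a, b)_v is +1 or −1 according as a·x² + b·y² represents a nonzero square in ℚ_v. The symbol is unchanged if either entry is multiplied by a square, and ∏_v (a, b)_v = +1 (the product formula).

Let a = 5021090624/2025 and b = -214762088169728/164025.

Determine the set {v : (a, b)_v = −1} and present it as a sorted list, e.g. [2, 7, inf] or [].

[23, 29]

(a, b) ≡ (271469, -7337) mod (ℚ^×)²; places V = {2, 3, 5, 11, 17, 23, 29, 37, ∞}.
(a,b)_17: α=2, u≡8; β=4, v≡7 (mod 17); (8|17)=+1, (7|17)=-1; sign (−1)^0·+1^4·-1^2 = +1.
(a,b)_23: α=1, u≡16; β=1, v≡3 (mod 23); (16|23)=+1, (3|23)=+1; sign (−1)^1·+1^1·+1^1 = -1.
(a,b)_∞: sgn(271469)=+, sgn(-7337)=−, so +1.
(a,b)_37: α=1, u≡34; β=2, v≡25 (mod 37); (34|37)=+1, (25|37)=+1; sign (−1)^0·+1^2·+1^1 = +1.
(a,b)_5: α=-2, u≡4; β=-2, v≡2 (mod 5); (4|5)=+1, (2|5)=-1; sign (−1)^0·+1^-2·-1^-2 = +1.
(a,b)_29: α=1, u≡16; β=1, v≡21 (mod 29); (16|29)=+1, (21|29)=-1; sign (−1)^0·+1^1·-1^1 = -1.
(a,b)_2: α=6, β=8; u≡5, v≡7 (mod 8); ε(u)ε(v)=0·1, αω(v)=6·0, βω(u)=8·1; sum ≡ 0  ⇒  +1.
(a,b)_11: α=1, u≡8; β=1, v≡3 (mod 11); (8|11)=-1, (3|11)=+1; sign (−1)^1·-1^1·+1^1 = +1.
(a,b)_3: α=-4, u≡2; β=-8, v≡1 (mod 3); (2|3)=-1, (1|3)=+1; sign (−1)^0·-1^-8·+1^-4 = +1.
|Ram(271469, -7337)| = 2, even; anisotropic at {23, 29}.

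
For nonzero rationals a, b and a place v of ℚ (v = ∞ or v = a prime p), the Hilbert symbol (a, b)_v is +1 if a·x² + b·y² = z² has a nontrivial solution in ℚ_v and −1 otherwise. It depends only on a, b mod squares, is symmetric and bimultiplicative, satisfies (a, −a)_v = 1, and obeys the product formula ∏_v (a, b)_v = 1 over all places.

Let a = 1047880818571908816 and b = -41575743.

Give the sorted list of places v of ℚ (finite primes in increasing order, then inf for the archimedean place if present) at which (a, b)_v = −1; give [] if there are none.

Mod squares: a ≡ 341, b ≡ -4807. Check v ∈ {∞, 2, 3, 11, 19, 23, 31}.
v=2: v_2(a)=4, v_2(b)=0; units ≡ 5, 1 (mod 8); ε·ε+αω+βω = 0·0+4·0+0·1 ≡ 0  ⇒  (a,b)_2 = +1.
v=∞: 341 > 0 and -4807 < 0  ⇒  (a,b)_∞ = +1.
v=19: a=19^2·(≡2), b=19^1·(≡14) mod 19; (2|19)=-1, (14|19)=-1; (−1)^{2·1·9}·(-1)^1·(-1)^2 = -1.
v=31: a=31^5·(≡12), b=31^2·(≡13) mod 31; (12|31)=-1, (13|31)=-1; (−1)^{5·2·15}·(-1)^2·(-1)^5 = -1.
v=11: a=11^3·(≡9), b=11^1·(≡9) mod 11; (9|11)=+1, (9|11)=+1; (−1)^{3·1·5}·(+1)^1·(+1)^3 = -1.
v=23: a=23^2·(≡15), b=23^1·(≡21) mod 23; (15|23)=-1, (21|23)=-1; (−1)^{2·1·11}·(-1)^1·(-1)^2 = -1.
v=3: a=3^2·(≡2), b=3^2·(≡2) mod 3; (2|3)=-1, (2|3)=-1; (−1)^{2·2·1}·(-1)^2·(-1)^2 = +1.
(341, -4807 / ℚ) ramifies at {11, 19, 23, 31}: a division algebra.

[11, 19, 23, 31]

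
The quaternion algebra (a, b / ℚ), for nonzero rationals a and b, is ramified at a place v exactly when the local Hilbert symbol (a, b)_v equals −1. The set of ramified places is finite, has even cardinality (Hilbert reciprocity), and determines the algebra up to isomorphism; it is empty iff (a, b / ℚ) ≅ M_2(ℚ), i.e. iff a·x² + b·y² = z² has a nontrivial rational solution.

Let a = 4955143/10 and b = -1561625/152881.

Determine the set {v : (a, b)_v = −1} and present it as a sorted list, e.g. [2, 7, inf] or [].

Mod squares: a ≡ 93670, b ≡ -65. Check v ∈ {∞, 2, 5, 13, 17, 19, 23, 29, 31}.
v=17: a=17^1·(≡15), b=17^-2·(≡6) mod 17; (15|17)=+1, (6|17)=-1; (−1)^{1·-2·8}·(+1)^-2·(-1)^1 = -1.
v=2: v_2(a)=-1, v_2(b)=0; units ≡ 3, 7 (mod 8); ε·ε+αω+βω = 1·1+-1·0+0·1 ≡ 1  ⇒  (a,b)_2 = -1.
v=5: a=5^-1·(≡4), b=5^3·(≡2) mod 5; (4|5)=+1, (2|5)=-1; (−1)^{-1·3·2}·(+1)^3·(-1)^-1 = -1.
v=∞: 93670 > 0 and -65 < 0  ⇒  (a,b)_∞ = +1.
v=31: a=31^0·(≡1), b=31^2·(≡4) mod 31; (1|31)=+1, (4|31)=+1; (−1)^{0·2·15}·(+1)^2·(+1)^0 = +1.
v=13: a=13^0·(≡5), b=13^1·(≡8) mod 13; (5|13)=-1, (8|13)=-1; (−1)^{0·1·6}·(-1)^1·(-1)^0 = -1.
v=19: a=19^1·(≡6), b=19^0·(≡6) mod 19; (6|19)=+1, (6|19)=+1; (−1)^{1·0·9}·(+1)^0·(+1)^1 = +1.
v=29: a=29^1·(≡26), b=29^0·(≡13) mod 29; (26|29)=-1, (13|29)=+1; (−1)^{1·0·14}·(-1)^0·(+1)^1 = +1.
v=23: a=23^2·(≡19), b=23^-2·(≡4) mod 23; (19|23)=-1, (4|23)=+1; (−1)^{2·-2·11}·(-1)^-2·(+1)^2 = +1.
(93670, -65 / ℚ) ramifies at {2, 5, 13, 17}: a division algebra.

[2, 5, 13, 17]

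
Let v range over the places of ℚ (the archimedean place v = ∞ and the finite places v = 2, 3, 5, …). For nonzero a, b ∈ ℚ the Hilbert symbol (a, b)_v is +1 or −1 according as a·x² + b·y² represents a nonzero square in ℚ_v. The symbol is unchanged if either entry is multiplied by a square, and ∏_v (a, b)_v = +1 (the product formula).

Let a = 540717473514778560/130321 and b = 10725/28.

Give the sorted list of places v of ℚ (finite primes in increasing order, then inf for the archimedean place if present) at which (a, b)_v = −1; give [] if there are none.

(a, b) ≡ (935, 3003) mod (ℚ^×)²; places V = {2, 3, 5, 7, 11, 13, 17, 19, ∞}.
(a,b)_17: α=1, u≡9; β=0, v≡6 (mod 17); (9|17)=+1, (6|17)=-1; sign (−1)^0·+1^0·-1^1 = -1.
(a,b)_3: α=2, u≡2; β=1, v≡2 (mod 3); (2|3)=-1, (2|3)=-1; sign (−1)^0·-1^1·-1^2 = -1.
(a,b)_5: α=1, u≡2; β=2, v≡3 (mod 5); (2|5)=-1, (3|5)=-1; sign (−1)^0·-1^2·-1^1 = -1.
(a,b)_13: α=4, u≡1; β=1, v≡3 (mod 13); (1|13)=+1, (3|13)=+1; sign (−1)^0·+1^1·+1^4 = +1.
(a,b)_11: α=5, u≡10; β=1, v≡3 (mod 11); (10|11)=-1, (3|11)=+1; sign (−1)^1·-1^1·+1^5 = +1.
(a,b)_∞: sgn(935)=+, sgn(3003)=+, so +1.
(a,b)_7: α=4, u≡2; β=-1, v≡2 (mod 7); (2|7)=+1, (2|7)=+1; sign (−1)^0·+1^-1·+1^4 = +1.
(a,b)_2: α=6, β=-2; u≡7, v≡3 (mod 8); ε(u)ε(v)=1·1, αω(v)=6·1, βω(u)=-2·0; sum ≡ 1  ⇒  -1.
(a,b)_19: α=-4, u≡1; β=0, v≡1 (mod 19); (1|19)=+1, (1|19)=+1; sign (−1)^0·+1^0·+1^-4 = +1.
|Ram(935, 3003)| = 4, even; anisotropic at {2, 3, 5, 17}.

[2, 3, 5, 17]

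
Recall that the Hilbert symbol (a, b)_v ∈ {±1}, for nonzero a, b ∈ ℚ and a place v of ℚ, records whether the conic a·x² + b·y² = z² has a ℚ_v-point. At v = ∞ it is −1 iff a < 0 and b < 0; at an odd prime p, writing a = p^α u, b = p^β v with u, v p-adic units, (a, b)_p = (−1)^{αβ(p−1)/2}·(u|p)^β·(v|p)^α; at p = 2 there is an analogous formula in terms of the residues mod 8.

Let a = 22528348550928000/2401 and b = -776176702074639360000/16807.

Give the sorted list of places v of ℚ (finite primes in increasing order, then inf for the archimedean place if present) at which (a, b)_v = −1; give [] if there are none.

[2, 3, 5, 19]

Mod squares: a ≡ 170, b ≡ -798. Check v ∈ {∞, 2, 3, 5, 7, 11, 17, 19}.
v=2: v_2(a)=7, v_2(b)=13; units ≡ 5, 1 (mod 8); ε·ε+αω+βω = 0·0+7·0+13·1 ≡ 1  ⇒  (a,b)_2 = -1.
v=19: a=19^2·(≡18), b=19^3·(≡3) mod 19; (18|19)=-1, (3|19)=-1; (−1)^{2·3·9}·(-1)^3·(-1)^2 = -1.
v=11: a=11^2·(≡3), b=11^2·(≡1) mod 11; (3|11)=+1, (1|11)=+1; (−1)^{2·2·5}·(+1)^2·(+1)^2 = +1.
v=5: a=5^3·(≡4), b=5^4·(≡2) mod 5; (4|5)=+1, (2|5)=-1; (−1)^{3·4·2}·(+1)^4·(-1)^3 = -1.
v=3: a=3^8·(≡2), b=3^7·(≡1) mod 3; (2|3)=-1, (1|3)=+1; (−1)^{8·7·1}·(-1)^7·(+1)^8 = -1.
v=17: a=17^3·(≡11), b=17^4·(≡8) mod 17; (11|17)=-1, (8|17)=+1; (−1)^{3·4·8}·(-1)^4·(+1)^3 = +1.
v=7: a=7^-4·(≡4), b=7^-5·(≡5) mod 7; (4|7)=+1, (5|7)=-1; (−1)^{-4·-5·3}·(+1)^-5·(-1)^-4 = +1.
v=∞: 170 > 0 and -798 < 0  ⇒  (a,b)_∞ = +1.
(170, -798 / ℚ) ramifies at {2, 3, 5, 19}: a division algebra.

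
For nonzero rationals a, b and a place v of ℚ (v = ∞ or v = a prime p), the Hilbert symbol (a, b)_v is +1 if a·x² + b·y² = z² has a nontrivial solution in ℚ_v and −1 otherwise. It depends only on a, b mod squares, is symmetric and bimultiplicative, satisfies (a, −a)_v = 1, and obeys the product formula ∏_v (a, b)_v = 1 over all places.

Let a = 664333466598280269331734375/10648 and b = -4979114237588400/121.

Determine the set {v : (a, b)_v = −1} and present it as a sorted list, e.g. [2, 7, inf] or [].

[2, 3, 19, 29]

(a, b) ≡ (858, -11571) mod (ℚ^×)²; places V = {2, 3, 5, 7, 11, 13, 19, 29, ∞}.
(a,b)_∞: sgn(858)=+, sgn(-11571)=−, so +1.
(a,b)_5: α=6, u≡2; β=2, v≡4 (mod 5); (2|5)=-1, (4|5)=+1; sign (−1)^0·-1^2·+1^6 = +1.
(a,b)_11: α=-3, u≡9; β=-2, v≡3 (mod 11); (9|11)=+1, (3|11)=+1; sign (−1)^0·+1^-2·+1^-3 = +1.
(a,b)_7: α=2, u≡2; β=1, v≡6 (mod 7); (2|7)=+1, (6|7)=-1; sign (−1)^0·+1^1·-1^2 = +1.
(a,b)_29: α=8, u≡21; β=5, v≡1 (mod 29); (21|29)=-1, (1|29)=+1; sign (−1)^0·-1^5·+1^8 = -1.
(a,b)_2: α=-3, β=4; u≡5, v≡5 (mod 8); ε(u)ε(v)=0·0, αω(v)=-3·1, βω(u)=4·1; sum ≡ 1  ⇒  -1.
(a,b)_19: α=2, u≡13; β=1, v≡10 (mod 19); (13|19)=-1, (10|19)=-1; sign (−1)^0·-1^1·-1^2 = -1.
(a,b)_3: α=7, u≡1; β=3, v≡1 (mod 3); (1|3)=+1, (1|3)=+1; sign (−1)^1·+1^3·+1^7 = -1.
(a,b)_13: α=3, u≡4; β=2, v≡4 (mod 13); (4|13)=+1, (4|13)=+1; sign (−1)^0·+1^2·+1^3 = +1.
(858, -11571 / ℚ) ramifies at {2, 3, 19, 29}: a division algebra.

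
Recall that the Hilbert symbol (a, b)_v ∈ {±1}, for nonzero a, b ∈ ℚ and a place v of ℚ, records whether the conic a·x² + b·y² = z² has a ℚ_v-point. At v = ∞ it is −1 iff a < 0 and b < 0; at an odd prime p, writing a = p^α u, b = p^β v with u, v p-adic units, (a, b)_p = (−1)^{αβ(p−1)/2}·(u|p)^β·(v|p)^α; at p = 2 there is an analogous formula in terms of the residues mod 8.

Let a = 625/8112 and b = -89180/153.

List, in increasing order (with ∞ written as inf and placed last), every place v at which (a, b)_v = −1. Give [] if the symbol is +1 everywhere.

[3, 5, 7, 17]

Mod squares: a ≡ 3, b ≡ -7735. Check v ∈ {∞, 2, 3, 5, 7, 13, 17}.
v=3: a=3^-1·(≡1), b=3^-2·(≡2) mod 3; (1|3)=+1, (2|3)=-1; (−1)^{-1·-2·1}·(+1)^-2·(-1)^-1 = -1.
v=∞: 3 > 0 and -7735 < 0  ⇒  (a,b)_∞ = +1.
v=5: a=5^4·(≡3), b=5^1·(≡3) mod 5; (3|5)=-1, (3|5)=-1; (−1)^{4·1·2}·(-1)^1·(-1)^4 = -1.
v=13: a=13^-2·(≡3), b=13^1·(≡3) mod 13; (3|13)=+1, (3|13)=+1; (−1)^{-2·1·6}·(+1)^1·(+1)^-2 = +1.
v=7: a=7^0·(≡5), b=7^3·(≡1) mod 7; (5|7)=-1, (1|7)=+1; (−1)^{0·3·3}·(-1)^3·(+1)^0 = -1.
v=17: a=17^0·(≡10), b=17^-1·(≡4) mod 17; (10|17)=-1, (4|17)=+1; (−1)^{0·-1·8}·(-1)^-1·(+1)^0 = -1.
v=2: v_2(a)=-4, v_2(b)=2; units ≡ 3, 1 (mod 8); ε·ε+αω+βω = 1·0+-4·0+2·1 ≡ 0  ⇒  (a,b)_2 = +1.
Ram(3, -7735) = {3, 5, 7, 17}; no ℚ_3-point on the conic.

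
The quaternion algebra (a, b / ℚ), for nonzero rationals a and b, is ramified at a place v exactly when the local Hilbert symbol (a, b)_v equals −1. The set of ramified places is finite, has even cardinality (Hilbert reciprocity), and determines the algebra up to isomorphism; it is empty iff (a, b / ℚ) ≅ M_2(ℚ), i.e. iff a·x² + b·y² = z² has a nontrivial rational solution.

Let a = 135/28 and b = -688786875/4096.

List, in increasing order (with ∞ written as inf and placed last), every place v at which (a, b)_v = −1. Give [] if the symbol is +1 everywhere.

(a, b) ≡ (105, -51) mod (ℚ^×)²; places V = {2, 3, 5, 7, 17, ∞}.
(a,b)_5: α=1, u≡4; β=4, v≡1 (mod 5); (4|5)=+1, (1|5)=+1; sign (−1)^0·+1^4·+1^1 = +1.
(a,b)_2: α=-2, β=-12; u≡1, v≡5 (mod 8); ε(u)ε(v)=0·0, αω(v)=-2·1, βω(u)=-12·0; sum ≡ 0  ⇒  +1.
(a,b)_7: α=-1, u≡4; β=4, v≡6 (mod 7); (4|7)=+1, (6|7)=-1; sign (−1)^0·+1^4·-1^-1 = -1.
(a,b)_∞: sgn(105)=+, sgn(-51)=−, so +1.
(a,b)_17: α=0, u≡3; β=1, v≡10 (mod 17); (3|17)=-1, (10|17)=-1; sign (−1)^0·-1^1·-1^0 = -1.
(a,b)_3: α=3, u≡2; β=3, v≡1 (mod 3); (2|3)=-1, (1|3)=+1; sign (−1)^1·-1^3·+1^3 = +1.
|Ram(105, -51)| = 2, even; anisotropic at {7, 17}.

[7, 17]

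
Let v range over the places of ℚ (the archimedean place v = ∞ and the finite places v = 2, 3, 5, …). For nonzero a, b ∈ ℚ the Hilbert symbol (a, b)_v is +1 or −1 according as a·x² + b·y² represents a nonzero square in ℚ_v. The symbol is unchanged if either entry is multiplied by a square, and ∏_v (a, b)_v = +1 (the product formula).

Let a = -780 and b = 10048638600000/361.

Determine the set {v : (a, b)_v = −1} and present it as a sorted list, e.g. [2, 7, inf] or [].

[5, 13]

(a, b) ≡ (-195, 1365) mod (ℚ^×)²; places V = {2, 3, 5, 7, 11, 13, 19, ∞}.
(a,b)_2: α=2, β=6; u≡5, v≡5 (mod 8); ε(u)ε(v)=0·0, αω(v)=2·1, βω(u)=6·1; sum ≡ 0  ⇒  +1.
(a,b)_7: α=0, u≡4; β=1, v≡5 (mod 7); (4|7)=+1, (5|7)=-1; sign (−1)^0·+1^1·-1^0 = +1.
(a,b)_13: α=1, u≡5; β=3, v≡12 (mod 13); (5|13)=-1, (12|13)=+1; sign (−1)^0·-1^3·+1^1 = -1.
(a,b)_11: α=0, u≡1; β=2, v≡5 (mod 11); (1|11)=+1, (5|11)=+1; sign (−1)^0·+1^2·+1^0 = +1.
(a,b)_19: α=0, u≡18; β=-2, v≡9 (mod 19); (18|19)=-1, (9|19)=+1; sign (−1)^0·-1^-2·+1^0 = +1.
(a,b)_3: α=1, u≡1; β=3, v≡2 (mod 3); (1|3)=+1, (2|3)=-1; sign (−1)^1·+1^3·-1^1 = +1.
(a,b)_∞: sgn(-195)=−, sgn(1365)=+, so +1.
(a,b)_5: α=1, u≡4; β=5, v≡2 (mod 5); (4|5)=+1, (2|5)=-1; sign (−1)^0·+1^5·-1^1 = -1.
(-195, 1365 / ℚ) ramifies at {5, 13}: a division algebra.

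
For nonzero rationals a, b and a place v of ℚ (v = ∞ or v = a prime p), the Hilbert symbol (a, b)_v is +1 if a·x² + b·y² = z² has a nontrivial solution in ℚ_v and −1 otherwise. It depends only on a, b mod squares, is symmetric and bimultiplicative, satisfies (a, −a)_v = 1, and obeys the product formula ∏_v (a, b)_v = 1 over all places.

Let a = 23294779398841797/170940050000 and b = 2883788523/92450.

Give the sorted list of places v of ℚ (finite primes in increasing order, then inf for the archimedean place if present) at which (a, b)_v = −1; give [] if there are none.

(a, b) ≡ (1785, 374) mod (ℚ^×)²; places V = {2, 3, 5, 7, 11, 17, 43, ∞}.
(a,b)_11: α=6, u≡9; β=3, v≡3 (mod 11); (9|11)=+1, (3|11)=+1; sign (−1)^0·+1^3·+1^6 = +1.
(a,b)_7: α=3, u≡5; β=2, v≡5 (mod 7); (5|7)=-1, (5|7)=-1; sign (−1)^0·-1^2·-1^3 = -1.
(a,b)_17: α=5, u≡5; β=3, v≡3 (mod 17); (5|17)=-1, (3|17)=-1; sign (−1)^0·-1^3·-1^5 = +1.
(a,b)_∞: sgn(1785)=+, sgn(374)=+, so +1.
(a,b)_2: α=-4, β=-1; u≡1, v≡3 (mod 8); ε(u)ε(v)=0·1, αω(v)=-4·1, βω(u)=-1·0; sum ≡ 0  ⇒  +1.
(a,b)_43: α=-4, u≡7; β=-2, v≡33 (mod 43); (7|43)=-1, (33|43)=-1; sign (−1)^0·-1^-2·-1^-4 = +1.
(a,b)_3: α=3, u≡1; β=2, v≡2 (mod 3); (1|3)=+1, (2|3)=-1; sign (−1)^0·+1^2·-1^3 = -1.
(a,b)_5: α=-5, u≡2; β=-2, v≡1 (mod 5); (2|5)=-1, (1|5)=+1; sign (−1)^0·-1^-2·+1^-5 = +1.
(1785, 374 / ℚ) ramifies at {3, 7}: a division algebra.

[3, 7]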